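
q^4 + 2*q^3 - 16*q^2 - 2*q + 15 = (q - 3)*(q - 1)*(q + 1)*(q + 5)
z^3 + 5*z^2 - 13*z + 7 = (z - 1)^2*(z + 7)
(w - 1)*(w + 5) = w^2 + 4*w - 5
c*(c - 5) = c^2 - 5*c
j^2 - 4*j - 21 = (j - 7)*(j + 3)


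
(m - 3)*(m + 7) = m^2 + 4*m - 21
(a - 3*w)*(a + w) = a^2 - 2*a*w - 3*w^2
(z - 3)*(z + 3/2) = z^2 - 3*z/2 - 9/2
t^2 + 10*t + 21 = (t + 3)*(t + 7)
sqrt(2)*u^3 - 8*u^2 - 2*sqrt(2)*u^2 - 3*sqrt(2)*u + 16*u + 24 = (u - 3)*(u - 4*sqrt(2))*(sqrt(2)*u + sqrt(2))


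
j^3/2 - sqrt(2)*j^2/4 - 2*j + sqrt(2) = (j/2 + 1)*(j - 2)*(j - sqrt(2)/2)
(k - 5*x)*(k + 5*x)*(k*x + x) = k^3*x + k^2*x - 25*k*x^3 - 25*x^3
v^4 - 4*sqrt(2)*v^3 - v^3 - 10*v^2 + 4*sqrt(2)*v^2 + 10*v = v*(v - 1)*(v - 5*sqrt(2))*(v + sqrt(2))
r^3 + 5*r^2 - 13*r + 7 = (r - 1)^2*(r + 7)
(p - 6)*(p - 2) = p^2 - 8*p + 12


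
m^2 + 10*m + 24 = (m + 4)*(m + 6)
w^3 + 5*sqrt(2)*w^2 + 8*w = w*(w + sqrt(2))*(w + 4*sqrt(2))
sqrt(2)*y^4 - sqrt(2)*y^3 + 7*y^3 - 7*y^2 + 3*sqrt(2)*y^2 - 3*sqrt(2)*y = y*(y - 1)*(y + 3*sqrt(2))*(sqrt(2)*y + 1)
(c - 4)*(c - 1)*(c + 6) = c^3 + c^2 - 26*c + 24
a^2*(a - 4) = a^3 - 4*a^2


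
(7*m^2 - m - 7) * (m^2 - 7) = 7*m^4 - m^3 - 56*m^2 + 7*m + 49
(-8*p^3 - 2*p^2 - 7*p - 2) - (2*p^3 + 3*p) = -10*p^3 - 2*p^2 - 10*p - 2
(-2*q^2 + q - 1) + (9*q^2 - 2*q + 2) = 7*q^2 - q + 1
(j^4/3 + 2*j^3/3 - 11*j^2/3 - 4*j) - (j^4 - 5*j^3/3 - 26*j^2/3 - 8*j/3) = -2*j^4/3 + 7*j^3/3 + 5*j^2 - 4*j/3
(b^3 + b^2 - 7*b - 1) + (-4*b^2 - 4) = b^3 - 3*b^2 - 7*b - 5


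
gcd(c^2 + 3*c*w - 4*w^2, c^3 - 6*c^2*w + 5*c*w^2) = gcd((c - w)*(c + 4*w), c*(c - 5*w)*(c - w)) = -c + w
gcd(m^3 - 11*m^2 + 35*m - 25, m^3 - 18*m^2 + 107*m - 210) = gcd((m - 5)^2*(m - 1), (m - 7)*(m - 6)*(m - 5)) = m - 5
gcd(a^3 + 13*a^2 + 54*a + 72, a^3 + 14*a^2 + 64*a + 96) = a^2 + 10*a + 24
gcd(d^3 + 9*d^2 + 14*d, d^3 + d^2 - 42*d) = d^2 + 7*d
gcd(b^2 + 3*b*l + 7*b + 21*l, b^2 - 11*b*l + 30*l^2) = 1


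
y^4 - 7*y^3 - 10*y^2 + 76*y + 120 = (y - 6)*(y - 5)*(y + 2)^2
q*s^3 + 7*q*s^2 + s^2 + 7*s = s*(s + 7)*(q*s + 1)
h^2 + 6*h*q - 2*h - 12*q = (h - 2)*(h + 6*q)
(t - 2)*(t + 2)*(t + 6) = t^3 + 6*t^2 - 4*t - 24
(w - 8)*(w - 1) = w^2 - 9*w + 8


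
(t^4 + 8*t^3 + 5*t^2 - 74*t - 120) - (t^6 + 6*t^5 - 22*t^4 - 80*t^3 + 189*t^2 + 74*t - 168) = -t^6 - 6*t^5 + 23*t^4 + 88*t^3 - 184*t^2 - 148*t + 48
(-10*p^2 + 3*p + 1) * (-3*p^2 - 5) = 30*p^4 - 9*p^3 + 47*p^2 - 15*p - 5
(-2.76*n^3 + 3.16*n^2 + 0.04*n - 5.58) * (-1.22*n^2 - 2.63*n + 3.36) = 3.3672*n^5 + 3.4036*n^4 - 17.6332*n^3 + 17.32*n^2 + 14.8098*n - 18.7488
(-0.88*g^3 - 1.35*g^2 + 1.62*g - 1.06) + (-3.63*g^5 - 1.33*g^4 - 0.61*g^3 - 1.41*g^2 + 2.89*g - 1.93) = -3.63*g^5 - 1.33*g^4 - 1.49*g^3 - 2.76*g^2 + 4.51*g - 2.99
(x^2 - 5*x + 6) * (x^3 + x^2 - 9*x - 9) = x^5 - 4*x^4 - 8*x^3 + 42*x^2 - 9*x - 54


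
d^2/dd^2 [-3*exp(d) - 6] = -3*exp(d)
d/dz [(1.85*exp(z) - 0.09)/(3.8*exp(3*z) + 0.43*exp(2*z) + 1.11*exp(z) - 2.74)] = (-14.06*exp(3*z) + 0.2305*exp(2*z) + 0.0773999999999999*exp(z) - 4.9691)*exp(z)/(14.44*exp(6*z) + 3.268*exp(5*z) + 8.6209*exp(4*z) - 19.8694*exp(3*z) - 1.1243*exp(2*z) - 6.0828*exp(z) + 7.5076)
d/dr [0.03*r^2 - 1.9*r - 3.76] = 0.06*r - 1.9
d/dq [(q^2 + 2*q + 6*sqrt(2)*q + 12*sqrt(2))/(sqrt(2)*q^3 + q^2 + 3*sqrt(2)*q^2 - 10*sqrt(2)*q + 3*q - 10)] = (2*(q + 1 + 3*sqrt(2))*(sqrt(2)*q^3 + q^2 + 3*sqrt(2)*q^2 - 10*sqrt(2)*q + 3*q - 10) - (q^2 + 2*q + 6*sqrt(2)*q + 12*sqrt(2))*(3*sqrt(2)*q^2 + 2*q + 6*sqrt(2)*q - 10*sqrt(2) + 3))/(sqrt(2)*q^3 + q^2 + 3*sqrt(2)*q^2 - 10*sqrt(2)*q + 3*q - 10)^2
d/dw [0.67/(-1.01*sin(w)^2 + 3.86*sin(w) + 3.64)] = (1.3534*sin(w) - 2.5862)*cos(w)/(-1.01*sin(w)^2 + 3.86*sin(w) + 3.64)^2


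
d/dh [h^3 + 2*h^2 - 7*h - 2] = 3*h^2 + 4*h - 7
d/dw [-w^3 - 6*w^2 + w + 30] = -3*w^2 - 12*w + 1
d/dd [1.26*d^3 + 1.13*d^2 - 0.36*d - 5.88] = 3.78*d^2 + 2.26*d - 0.36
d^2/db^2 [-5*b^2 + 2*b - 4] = -10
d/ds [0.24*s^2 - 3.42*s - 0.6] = 0.48*s - 3.42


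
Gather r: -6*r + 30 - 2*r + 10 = 40 - 8*r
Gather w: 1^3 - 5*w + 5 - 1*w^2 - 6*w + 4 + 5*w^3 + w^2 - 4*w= 5*w^3 - 15*w + 10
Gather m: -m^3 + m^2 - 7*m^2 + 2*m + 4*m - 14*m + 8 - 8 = -m^3 - 6*m^2 - 8*m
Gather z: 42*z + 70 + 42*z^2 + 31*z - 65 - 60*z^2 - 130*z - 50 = -18*z^2 - 57*z - 45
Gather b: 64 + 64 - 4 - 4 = 120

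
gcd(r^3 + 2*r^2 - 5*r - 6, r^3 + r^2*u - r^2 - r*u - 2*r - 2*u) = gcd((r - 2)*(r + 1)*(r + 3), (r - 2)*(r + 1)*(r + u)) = r^2 - r - 2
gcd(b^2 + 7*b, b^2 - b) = b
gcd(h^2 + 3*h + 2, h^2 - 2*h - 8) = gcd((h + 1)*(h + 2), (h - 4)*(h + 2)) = h + 2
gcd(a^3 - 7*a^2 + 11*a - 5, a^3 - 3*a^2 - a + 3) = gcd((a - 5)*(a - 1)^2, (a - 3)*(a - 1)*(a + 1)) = a - 1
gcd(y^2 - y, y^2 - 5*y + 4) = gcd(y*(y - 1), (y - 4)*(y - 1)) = y - 1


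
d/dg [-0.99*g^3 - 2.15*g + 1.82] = -2.97*g^2 - 2.15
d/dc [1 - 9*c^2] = -18*c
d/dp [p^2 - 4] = 2*p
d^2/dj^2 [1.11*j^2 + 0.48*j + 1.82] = 2.22000000000000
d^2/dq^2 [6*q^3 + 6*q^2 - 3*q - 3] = 36*q + 12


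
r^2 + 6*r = r*(r + 6)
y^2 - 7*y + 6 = (y - 6)*(y - 1)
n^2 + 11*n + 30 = (n + 5)*(n + 6)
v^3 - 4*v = v*(v - 2)*(v + 2)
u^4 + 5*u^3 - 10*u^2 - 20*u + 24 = (u - 2)*(u - 1)*(u + 2)*(u + 6)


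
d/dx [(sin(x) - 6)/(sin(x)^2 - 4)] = (12*sin(x) + cos(x)^2 - 5)*cos(x)/(sin(x)^2 - 4)^2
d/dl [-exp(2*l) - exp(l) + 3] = (-2*exp(l) - 1)*exp(l)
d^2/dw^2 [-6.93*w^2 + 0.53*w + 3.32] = -13.8600000000000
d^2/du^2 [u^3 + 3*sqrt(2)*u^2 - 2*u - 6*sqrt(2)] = 6*u + 6*sqrt(2)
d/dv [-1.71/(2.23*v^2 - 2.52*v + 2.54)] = (7.6266*v - 4.3092)/(2.23*v^2 - 2.52*v + 2.54)^2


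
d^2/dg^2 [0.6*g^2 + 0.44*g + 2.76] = 1.20000000000000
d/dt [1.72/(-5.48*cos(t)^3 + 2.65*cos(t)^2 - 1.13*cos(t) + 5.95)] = (-28.2768*cos(t)^2 + 9.116*cos(t) - 1.9436)*sin(t)/(5.48*cos(t)^3 - 2.65*cos(t)^2 + 1.13*cos(t) - 5.95)^2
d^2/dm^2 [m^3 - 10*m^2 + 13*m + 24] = 6*m - 20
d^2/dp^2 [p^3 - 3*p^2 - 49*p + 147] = 6*p - 6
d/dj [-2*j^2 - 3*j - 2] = -4*j - 3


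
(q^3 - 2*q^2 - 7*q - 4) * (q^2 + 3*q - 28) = q^5 + q^4 - 41*q^3 + 31*q^2 + 184*q + 112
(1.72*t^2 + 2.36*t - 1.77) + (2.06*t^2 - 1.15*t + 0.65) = 3.78*t^2 + 1.21*t - 1.12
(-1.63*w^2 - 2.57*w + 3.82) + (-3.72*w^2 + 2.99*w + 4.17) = -5.35*w^2 + 0.42*w + 7.99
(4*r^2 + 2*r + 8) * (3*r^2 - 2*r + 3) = 12*r^4 - 2*r^3 + 32*r^2 - 10*r + 24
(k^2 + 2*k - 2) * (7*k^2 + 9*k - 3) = 7*k^4 + 23*k^3 + k^2 - 24*k + 6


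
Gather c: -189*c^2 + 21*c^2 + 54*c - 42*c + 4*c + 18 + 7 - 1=-168*c^2 + 16*c + 24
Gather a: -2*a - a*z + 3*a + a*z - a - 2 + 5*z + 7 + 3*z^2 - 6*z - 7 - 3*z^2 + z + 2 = 0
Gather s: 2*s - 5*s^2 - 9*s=-5*s^2 - 7*s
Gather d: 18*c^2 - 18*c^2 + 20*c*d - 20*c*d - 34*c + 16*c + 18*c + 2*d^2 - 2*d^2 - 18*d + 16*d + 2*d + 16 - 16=0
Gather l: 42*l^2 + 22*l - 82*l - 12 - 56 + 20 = 42*l^2 - 60*l - 48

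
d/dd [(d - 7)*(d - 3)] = 2*d - 10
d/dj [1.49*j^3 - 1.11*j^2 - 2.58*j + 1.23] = 4.47*j^2 - 2.22*j - 2.58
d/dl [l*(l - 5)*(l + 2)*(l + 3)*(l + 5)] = 5*l^4 + 20*l^3 - 57*l^2 - 250*l - 150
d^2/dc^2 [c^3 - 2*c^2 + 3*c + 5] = 6*c - 4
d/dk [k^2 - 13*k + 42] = 2*k - 13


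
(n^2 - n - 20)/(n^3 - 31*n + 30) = (n + 4)/(n^2 + 5*n - 6)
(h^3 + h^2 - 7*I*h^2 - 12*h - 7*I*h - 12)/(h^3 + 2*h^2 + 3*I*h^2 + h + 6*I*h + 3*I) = (h^2 - 7*I*h - 12)/(h^2 + h*(1 + 3*I) + 3*I)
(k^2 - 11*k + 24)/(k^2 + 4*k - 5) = (k^2 - 11*k + 24)/(k^2 + 4*k - 5)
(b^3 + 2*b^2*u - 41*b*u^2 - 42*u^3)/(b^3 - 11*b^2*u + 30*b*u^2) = (-b^2 - 8*b*u - 7*u^2)/(b*(-b + 5*u))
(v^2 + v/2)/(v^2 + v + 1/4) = 2*v/(2*v + 1)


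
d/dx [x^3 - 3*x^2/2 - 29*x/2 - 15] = 3*x^2 - 3*x - 29/2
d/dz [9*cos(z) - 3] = -9*sin(z)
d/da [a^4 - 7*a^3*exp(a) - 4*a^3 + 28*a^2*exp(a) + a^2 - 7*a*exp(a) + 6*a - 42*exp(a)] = -7*a^3*exp(a) + 4*a^3 + 7*a^2*exp(a) - 12*a^2 + 49*a*exp(a) + 2*a - 49*exp(a) + 6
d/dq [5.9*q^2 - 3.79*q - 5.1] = 11.8*q - 3.79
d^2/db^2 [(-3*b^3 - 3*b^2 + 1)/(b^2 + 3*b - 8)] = 14*(-6*b^3 + 21*b^2 - 81*b - 25)/(b^6 + 9*b^5 + 3*b^4 - 117*b^3 - 24*b^2 + 576*b - 512)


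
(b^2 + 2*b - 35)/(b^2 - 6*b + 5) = (b + 7)/(b - 1)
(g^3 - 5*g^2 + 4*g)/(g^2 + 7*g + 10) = g*(g^2 - 5*g + 4)/(g^2 + 7*g + 10)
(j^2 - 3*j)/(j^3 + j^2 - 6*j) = (j - 3)/(j^2 + j - 6)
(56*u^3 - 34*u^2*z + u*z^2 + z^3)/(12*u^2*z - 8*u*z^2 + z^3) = (-28*u^2 + 3*u*z + z^2)/(z*(-6*u + z))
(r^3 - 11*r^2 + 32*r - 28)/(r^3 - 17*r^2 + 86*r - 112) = (r - 2)/(r - 8)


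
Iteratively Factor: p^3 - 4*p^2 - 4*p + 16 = (p + 2)*(p^2 - 6*p + 8) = (p - 4)*(p + 2)*(p - 2)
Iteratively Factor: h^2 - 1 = (h + 1)*(h - 1)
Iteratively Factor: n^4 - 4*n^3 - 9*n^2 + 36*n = (n)*(n^3 - 4*n^2 - 9*n + 36) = n*(n + 3)*(n^2 - 7*n + 12) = n*(n - 3)*(n + 3)*(n - 4)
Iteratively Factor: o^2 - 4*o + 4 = (o - 2)*(o - 2)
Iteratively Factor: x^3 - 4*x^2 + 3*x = (x)*(x^2 - 4*x + 3) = x*(x - 3)*(x - 1)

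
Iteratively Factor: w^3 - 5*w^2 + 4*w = (w - 4)*(w^2 - w) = (w - 4)*(w - 1)*(w)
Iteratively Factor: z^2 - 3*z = (z - 3)*(z)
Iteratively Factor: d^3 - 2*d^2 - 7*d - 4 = (d + 1)*(d^2 - 3*d - 4) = (d - 4)*(d + 1)*(d + 1)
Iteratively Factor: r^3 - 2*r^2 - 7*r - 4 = (r + 1)*(r^2 - 3*r - 4) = (r + 1)^2*(r - 4)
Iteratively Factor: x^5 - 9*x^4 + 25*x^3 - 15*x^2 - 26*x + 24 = (x + 1)*(x^4 - 10*x^3 + 35*x^2 - 50*x + 24) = (x - 4)*(x + 1)*(x^3 - 6*x^2 + 11*x - 6) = (x - 4)*(x - 1)*(x + 1)*(x^2 - 5*x + 6) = (x - 4)*(x - 3)*(x - 1)*(x + 1)*(x - 2)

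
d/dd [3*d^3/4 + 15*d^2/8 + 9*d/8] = 9*d^2/4 + 15*d/4 + 9/8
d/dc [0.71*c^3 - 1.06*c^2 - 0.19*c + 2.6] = 2.13*c^2 - 2.12*c - 0.19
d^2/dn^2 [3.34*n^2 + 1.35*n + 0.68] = 6.68000000000000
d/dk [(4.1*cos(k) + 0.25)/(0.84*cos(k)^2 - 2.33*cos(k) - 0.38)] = (3.444*cos(k)^2 + 0.42*cos(k) + 0.9755)*sin(k)/(0.7056*cos(k)^4 - 3.9144*cos(k)^3 + 4.7905*cos(k)^2 + 1.7708*cos(k) + 0.1444)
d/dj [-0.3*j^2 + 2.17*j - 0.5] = 2.17 - 0.6*j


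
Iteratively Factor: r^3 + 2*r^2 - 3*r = (r - 1)*(r^2 + 3*r) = r*(r - 1)*(r + 3)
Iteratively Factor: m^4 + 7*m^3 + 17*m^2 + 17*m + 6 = (m + 3)*(m^3 + 4*m^2 + 5*m + 2) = (m + 1)*(m + 3)*(m^2 + 3*m + 2) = (m + 1)*(m + 2)*(m + 3)*(m + 1)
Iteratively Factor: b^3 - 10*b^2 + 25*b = (b)*(b^2 - 10*b + 25) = b*(b - 5)*(b - 5)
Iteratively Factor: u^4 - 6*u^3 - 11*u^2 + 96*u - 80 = (u - 5)*(u^3 - u^2 - 16*u + 16) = (u - 5)*(u - 1)*(u^2 - 16) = (u - 5)*(u - 4)*(u - 1)*(u + 4)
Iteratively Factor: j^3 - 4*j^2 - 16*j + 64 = (j - 4)*(j^2 - 16) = (j - 4)*(j + 4)*(j - 4)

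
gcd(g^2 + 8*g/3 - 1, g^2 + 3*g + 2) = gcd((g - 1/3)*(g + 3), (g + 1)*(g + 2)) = 1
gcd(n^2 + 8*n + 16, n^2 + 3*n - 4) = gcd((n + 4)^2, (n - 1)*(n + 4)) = n + 4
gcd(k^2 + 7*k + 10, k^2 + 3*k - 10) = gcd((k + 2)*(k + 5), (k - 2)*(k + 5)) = k + 5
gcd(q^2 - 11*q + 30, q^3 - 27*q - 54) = q - 6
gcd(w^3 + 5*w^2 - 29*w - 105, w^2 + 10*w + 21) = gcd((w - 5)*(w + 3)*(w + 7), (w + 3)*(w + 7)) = w^2 + 10*w + 21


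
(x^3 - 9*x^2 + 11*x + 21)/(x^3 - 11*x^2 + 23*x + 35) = (x - 3)/(x - 5)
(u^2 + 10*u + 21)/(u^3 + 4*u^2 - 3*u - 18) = (u + 7)/(u^2 + u - 6)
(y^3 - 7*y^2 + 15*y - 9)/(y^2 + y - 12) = (y^2 - 4*y + 3)/(y + 4)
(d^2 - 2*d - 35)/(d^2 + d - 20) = (d - 7)/(d - 4)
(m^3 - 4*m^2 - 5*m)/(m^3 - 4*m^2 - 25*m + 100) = m*(m + 1)/(m^2 + m - 20)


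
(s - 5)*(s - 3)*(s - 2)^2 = s^4 - 12*s^3 + 51*s^2 - 92*s + 60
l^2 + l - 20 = (l - 4)*(l + 5)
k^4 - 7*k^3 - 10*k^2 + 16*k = k*(k - 8)*(k - 1)*(k + 2)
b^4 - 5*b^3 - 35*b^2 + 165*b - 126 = (b - 7)*(b - 3)*(b - 1)*(b + 6)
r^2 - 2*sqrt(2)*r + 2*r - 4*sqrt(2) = (r + 2)*(r - 2*sqrt(2))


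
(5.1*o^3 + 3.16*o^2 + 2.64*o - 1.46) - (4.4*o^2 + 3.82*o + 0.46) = 5.1*o^3 - 1.24*o^2 - 1.18*o - 1.92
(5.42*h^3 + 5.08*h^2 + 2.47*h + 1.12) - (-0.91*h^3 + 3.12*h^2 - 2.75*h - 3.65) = 6.33*h^3 + 1.96*h^2 + 5.22*h + 4.77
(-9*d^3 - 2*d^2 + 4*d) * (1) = -9*d^3 - 2*d^2 + 4*d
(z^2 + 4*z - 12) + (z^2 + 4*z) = 2*z^2 + 8*z - 12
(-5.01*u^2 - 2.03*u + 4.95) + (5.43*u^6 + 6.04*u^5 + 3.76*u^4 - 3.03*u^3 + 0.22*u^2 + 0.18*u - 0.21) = 5.43*u^6 + 6.04*u^5 + 3.76*u^4 - 3.03*u^3 - 4.79*u^2 - 1.85*u + 4.74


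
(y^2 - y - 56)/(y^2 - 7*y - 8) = (y + 7)/(y + 1)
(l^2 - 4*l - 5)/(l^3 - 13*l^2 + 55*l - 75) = (l + 1)/(l^2 - 8*l + 15)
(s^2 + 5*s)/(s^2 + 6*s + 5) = s/(s + 1)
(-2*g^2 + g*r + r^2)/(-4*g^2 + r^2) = (-g + r)/(-2*g + r)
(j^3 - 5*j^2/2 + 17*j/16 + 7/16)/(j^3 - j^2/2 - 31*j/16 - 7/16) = (j - 1)/(j + 1)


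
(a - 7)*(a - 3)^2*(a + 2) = a^4 - 11*a^3 + 25*a^2 + 39*a - 126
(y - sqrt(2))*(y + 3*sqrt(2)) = y^2 + 2*sqrt(2)*y - 6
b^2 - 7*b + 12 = (b - 4)*(b - 3)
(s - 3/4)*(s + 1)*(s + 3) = s^3 + 13*s^2/4 - 9/4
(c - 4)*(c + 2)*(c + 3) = c^3 + c^2 - 14*c - 24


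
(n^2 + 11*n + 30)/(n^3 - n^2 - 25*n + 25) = (n + 6)/(n^2 - 6*n + 5)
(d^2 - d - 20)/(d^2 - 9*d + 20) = (d + 4)/(d - 4)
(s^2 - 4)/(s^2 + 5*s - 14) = (s + 2)/(s + 7)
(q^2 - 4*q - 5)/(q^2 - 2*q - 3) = (q - 5)/(q - 3)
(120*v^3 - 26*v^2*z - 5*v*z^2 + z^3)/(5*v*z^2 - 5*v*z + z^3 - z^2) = (24*v^2 - 10*v*z + z^2)/(z*(z - 1))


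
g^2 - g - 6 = (g - 3)*(g + 2)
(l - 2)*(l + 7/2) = l^2 + 3*l/2 - 7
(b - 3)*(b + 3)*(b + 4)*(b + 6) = b^4 + 10*b^3 + 15*b^2 - 90*b - 216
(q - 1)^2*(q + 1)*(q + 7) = q^4 + 6*q^3 - 8*q^2 - 6*q + 7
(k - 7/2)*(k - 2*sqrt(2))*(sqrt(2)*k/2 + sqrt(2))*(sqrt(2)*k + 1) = k^4 - 3*sqrt(2)*k^3/2 - 3*k^3/2 - 9*k^2 + 9*sqrt(2)*k^2/4 + 3*k + 21*sqrt(2)*k/2 + 14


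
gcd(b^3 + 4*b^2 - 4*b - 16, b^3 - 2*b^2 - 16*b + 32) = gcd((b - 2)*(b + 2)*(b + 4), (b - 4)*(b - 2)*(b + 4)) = b^2 + 2*b - 8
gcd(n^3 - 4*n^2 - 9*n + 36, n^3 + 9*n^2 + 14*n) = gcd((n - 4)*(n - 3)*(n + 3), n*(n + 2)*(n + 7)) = 1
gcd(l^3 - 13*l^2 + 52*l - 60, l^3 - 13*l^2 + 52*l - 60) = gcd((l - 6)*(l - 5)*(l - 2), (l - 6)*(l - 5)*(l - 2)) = l^3 - 13*l^2 + 52*l - 60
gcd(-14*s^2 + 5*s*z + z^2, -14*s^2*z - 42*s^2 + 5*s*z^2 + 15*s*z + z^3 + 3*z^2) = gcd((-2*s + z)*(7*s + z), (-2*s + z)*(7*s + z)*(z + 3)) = -14*s^2 + 5*s*z + z^2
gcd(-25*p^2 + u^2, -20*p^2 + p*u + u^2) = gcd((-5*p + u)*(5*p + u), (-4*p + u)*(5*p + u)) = 5*p + u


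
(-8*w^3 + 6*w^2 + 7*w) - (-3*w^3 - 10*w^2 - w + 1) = -5*w^3 + 16*w^2 + 8*w - 1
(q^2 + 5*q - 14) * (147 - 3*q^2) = -3*q^4 - 15*q^3 + 189*q^2 + 735*q - 2058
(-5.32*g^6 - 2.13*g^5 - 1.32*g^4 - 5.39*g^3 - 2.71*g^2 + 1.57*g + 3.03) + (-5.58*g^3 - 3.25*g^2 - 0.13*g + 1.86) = -5.32*g^6 - 2.13*g^5 - 1.32*g^4 - 10.97*g^3 - 5.96*g^2 + 1.44*g + 4.89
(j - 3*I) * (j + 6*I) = j^2 + 3*I*j + 18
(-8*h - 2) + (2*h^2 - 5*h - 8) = 2*h^2 - 13*h - 10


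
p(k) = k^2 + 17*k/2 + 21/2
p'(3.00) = 14.50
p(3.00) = 45.00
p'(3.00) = 14.50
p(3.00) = 45.00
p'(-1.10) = 6.30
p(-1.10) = 2.36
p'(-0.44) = 7.62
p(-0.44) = 6.95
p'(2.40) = 13.30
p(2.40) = 36.66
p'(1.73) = 11.96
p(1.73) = 28.20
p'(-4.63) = -0.76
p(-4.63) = -7.42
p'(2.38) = 13.26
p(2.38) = 36.39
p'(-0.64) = 7.22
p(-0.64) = 5.47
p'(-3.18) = 2.14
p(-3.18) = -6.42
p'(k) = 2*k + 17/2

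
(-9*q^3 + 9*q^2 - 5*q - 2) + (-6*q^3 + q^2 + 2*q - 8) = -15*q^3 + 10*q^2 - 3*q - 10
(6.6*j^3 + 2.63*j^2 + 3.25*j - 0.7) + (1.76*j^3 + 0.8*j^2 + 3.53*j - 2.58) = 8.36*j^3 + 3.43*j^2 + 6.78*j - 3.28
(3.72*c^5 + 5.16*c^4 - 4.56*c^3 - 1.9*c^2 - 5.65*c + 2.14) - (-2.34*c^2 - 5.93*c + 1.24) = 3.72*c^5 + 5.16*c^4 - 4.56*c^3 + 0.44*c^2 + 0.279999999999999*c + 0.9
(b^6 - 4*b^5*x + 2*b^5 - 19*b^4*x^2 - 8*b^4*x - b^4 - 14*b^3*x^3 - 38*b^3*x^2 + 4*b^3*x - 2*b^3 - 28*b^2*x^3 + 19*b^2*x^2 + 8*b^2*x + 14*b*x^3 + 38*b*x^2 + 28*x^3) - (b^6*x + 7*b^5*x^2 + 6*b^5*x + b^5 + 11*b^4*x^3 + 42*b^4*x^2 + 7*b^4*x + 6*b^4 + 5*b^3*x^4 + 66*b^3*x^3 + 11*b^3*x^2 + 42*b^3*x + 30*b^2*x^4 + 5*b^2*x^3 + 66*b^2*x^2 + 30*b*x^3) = -b^6*x + b^6 - 7*b^5*x^2 - 10*b^5*x + b^5 - 11*b^4*x^3 - 61*b^4*x^2 - 15*b^4*x - 7*b^4 - 5*b^3*x^4 - 80*b^3*x^3 - 49*b^3*x^2 - 38*b^3*x - 2*b^3 - 30*b^2*x^4 - 33*b^2*x^3 - 47*b^2*x^2 + 8*b^2*x - 16*b*x^3 + 38*b*x^2 + 28*x^3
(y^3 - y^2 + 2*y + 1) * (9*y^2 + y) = 9*y^5 - 8*y^4 + 17*y^3 + 11*y^2 + y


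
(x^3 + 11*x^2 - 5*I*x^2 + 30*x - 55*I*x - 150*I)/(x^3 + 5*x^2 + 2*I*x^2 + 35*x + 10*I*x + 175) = (x + 6)/(x + 7*I)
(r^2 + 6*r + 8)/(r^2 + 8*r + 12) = (r + 4)/(r + 6)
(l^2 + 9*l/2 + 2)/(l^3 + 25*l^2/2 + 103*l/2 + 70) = (2*l + 1)/(2*l^2 + 17*l + 35)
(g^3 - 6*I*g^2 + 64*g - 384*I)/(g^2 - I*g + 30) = (g^2 + 64)/(g + 5*I)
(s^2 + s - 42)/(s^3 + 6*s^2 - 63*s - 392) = (s - 6)/(s^2 - s - 56)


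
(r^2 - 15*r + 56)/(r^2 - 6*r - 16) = (r - 7)/(r + 2)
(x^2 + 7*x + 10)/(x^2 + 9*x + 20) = (x + 2)/(x + 4)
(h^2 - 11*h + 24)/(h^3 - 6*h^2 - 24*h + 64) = (h - 3)/(h^2 + 2*h - 8)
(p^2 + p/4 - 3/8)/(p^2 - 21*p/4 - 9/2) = (p - 1/2)/(p - 6)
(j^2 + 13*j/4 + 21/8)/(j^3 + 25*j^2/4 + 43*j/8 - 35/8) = (2*j + 3)/(2*j^2 + 9*j - 5)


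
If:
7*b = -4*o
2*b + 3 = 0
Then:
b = -3/2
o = 21/8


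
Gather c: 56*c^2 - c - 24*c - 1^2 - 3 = 56*c^2 - 25*c - 4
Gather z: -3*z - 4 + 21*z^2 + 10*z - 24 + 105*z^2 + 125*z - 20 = 126*z^2 + 132*z - 48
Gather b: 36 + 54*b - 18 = 54*b + 18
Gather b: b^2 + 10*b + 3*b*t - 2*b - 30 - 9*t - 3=b^2 + b*(3*t + 8) - 9*t - 33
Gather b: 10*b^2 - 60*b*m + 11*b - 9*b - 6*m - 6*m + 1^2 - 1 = 10*b^2 + b*(2 - 60*m) - 12*m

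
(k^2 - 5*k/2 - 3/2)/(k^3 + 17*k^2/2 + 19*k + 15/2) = (k - 3)/(k^2 + 8*k + 15)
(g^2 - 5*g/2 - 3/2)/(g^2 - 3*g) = (g + 1/2)/g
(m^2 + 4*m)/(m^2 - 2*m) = (m + 4)/(m - 2)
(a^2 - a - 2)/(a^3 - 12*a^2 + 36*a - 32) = (a + 1)/(a^2 - 10*a + 16)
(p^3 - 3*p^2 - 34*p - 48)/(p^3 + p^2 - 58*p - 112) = (p + 3)/(p + 7)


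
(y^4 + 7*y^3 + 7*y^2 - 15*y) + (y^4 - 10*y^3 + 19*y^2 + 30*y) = 2*y^4 - 3*y^3 + 26*y^2 + 15*y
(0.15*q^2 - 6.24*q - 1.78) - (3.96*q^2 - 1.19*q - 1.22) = -3.81*q^2 - 5.05*q - 0.56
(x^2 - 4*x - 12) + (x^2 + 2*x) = 2*x^2 - 2*x - 12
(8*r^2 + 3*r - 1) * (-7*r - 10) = -56*r^3 - 101*r^2 - 23*r + 10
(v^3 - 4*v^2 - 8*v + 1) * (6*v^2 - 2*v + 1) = 6*v^5 - 26*v^4 - 39*v^3 + 18*v^2 - 10*v + 1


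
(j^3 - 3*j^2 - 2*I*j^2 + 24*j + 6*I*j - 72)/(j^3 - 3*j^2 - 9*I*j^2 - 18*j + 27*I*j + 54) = (j + 4*I)/(j - 3*I)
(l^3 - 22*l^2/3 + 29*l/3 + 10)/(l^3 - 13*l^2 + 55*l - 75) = (l + 2/3)/(l - 5)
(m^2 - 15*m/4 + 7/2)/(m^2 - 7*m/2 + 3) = (4*m - 7)/(2*(2*m - 3))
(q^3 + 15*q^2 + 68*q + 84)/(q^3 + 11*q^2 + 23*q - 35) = (q^2 + 8*q + 12)/(q^2 + 4*q - 5)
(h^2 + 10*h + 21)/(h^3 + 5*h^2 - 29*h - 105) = 1/(h - 5)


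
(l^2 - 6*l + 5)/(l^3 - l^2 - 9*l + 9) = (l - 5)/(l^2 - 9)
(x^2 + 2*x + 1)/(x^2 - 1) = (x + 1)/(x - 1)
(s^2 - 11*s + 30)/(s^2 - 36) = (s - 5)/(s + 6)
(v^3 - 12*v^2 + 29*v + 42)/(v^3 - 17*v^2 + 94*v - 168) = (v + 1)/(v - 4)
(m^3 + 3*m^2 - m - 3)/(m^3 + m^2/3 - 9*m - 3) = 3*(m^2 - 1)/(3*m^2 - 8*m - 3)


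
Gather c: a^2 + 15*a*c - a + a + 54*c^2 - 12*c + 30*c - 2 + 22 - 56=a^2 + 54*c^2 + c*(15*a + 18) - 36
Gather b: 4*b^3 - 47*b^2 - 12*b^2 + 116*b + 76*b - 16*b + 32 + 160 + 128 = 4*b^3 - 59*b^2 + 176*b + 320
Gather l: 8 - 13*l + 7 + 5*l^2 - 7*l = 5*l^2 - 20*l + 15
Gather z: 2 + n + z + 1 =n + z + 3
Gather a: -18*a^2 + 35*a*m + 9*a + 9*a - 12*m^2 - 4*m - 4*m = -18*a^2 + a*(35*m + 18) - 12*m^2 - 8*m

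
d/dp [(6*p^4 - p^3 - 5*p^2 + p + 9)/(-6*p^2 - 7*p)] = (-72*p^5 - 120*p^4 + 14*p^3 + 41*p^2 + 108*p + 63)/(p^2*(36*p^2 + 84*p + 49))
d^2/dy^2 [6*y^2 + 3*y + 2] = 12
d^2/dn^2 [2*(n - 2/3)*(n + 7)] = 4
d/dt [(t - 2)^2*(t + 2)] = (t - 2)*(3*t + 2)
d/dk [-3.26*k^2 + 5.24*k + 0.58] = 5.24 - 6.52*k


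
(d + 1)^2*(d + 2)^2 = d^4 + 6*d^3 + 13*d^2 + 12*d + 4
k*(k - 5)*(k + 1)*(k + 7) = k^4 + 3*k^3 - 33*k^2 - 35*k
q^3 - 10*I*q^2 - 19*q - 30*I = (q - 6*I)*(q - 5*I)*(q + I)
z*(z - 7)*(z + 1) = z^3 - 6*z^2 - 7*z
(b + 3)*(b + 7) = b^2 + 10*b + 21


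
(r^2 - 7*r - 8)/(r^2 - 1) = (r - 8)/(r - 1)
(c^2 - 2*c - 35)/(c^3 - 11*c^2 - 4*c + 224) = (c + 5)/(c^2 - 4*c - 32)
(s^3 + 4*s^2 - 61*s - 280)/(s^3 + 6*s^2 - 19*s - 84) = (s^2 - 3*s - 40)/(s^2 - s - 12)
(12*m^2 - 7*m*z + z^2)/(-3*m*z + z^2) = (-4*m + z)/z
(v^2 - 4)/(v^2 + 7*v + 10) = (v - 2)/(v + 5)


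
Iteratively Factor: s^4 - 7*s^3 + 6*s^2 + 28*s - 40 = (s - 2)*(s^3 - 5*s^2 - 4*s + 20) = (s - 2)*(s + 2)*(s^2 - 7*s + 10) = (s - 2)^2*(s + 2)*(s - 5)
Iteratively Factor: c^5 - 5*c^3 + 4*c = (c + 1)*(c^4 - c^3 - 4*c^2 + 4*c) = (c + 1)*(c + 2)*(c^3 - 3*c^2 + 2*c) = (c - 2)*(c + 1)*(c + 2)*(c^2 - c) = (c - 2)*(c - 1)*(c + 1)*(c + 2)*(c)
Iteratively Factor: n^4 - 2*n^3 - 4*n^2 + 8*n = (n)*(n^3 - 2*n^2 - 4*n + 8) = n*(n - 2)*(n^2 - 4) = n*(n - 2)^2*(n + 2)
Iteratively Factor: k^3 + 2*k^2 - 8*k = (k - 2)*(k^2 + 4*k) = k*(k - 2)*(k + 4)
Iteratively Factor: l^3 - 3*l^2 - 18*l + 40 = (l - 5)*(l^2 + 2*l - 8) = (l - 5)*(l - 2)*(l + 4)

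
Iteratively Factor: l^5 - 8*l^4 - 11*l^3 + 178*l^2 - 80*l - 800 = (l + 2)*(l^4 - 10*l^3 + 9*l^2 + 160*l - 400) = (l - 5)*(l + 2)*(l^3 - 5*l^2 - 16*l + 80) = (l - 5)*(l + 2)*(l + 4)*(l^2 - 9*l + 20) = (l - 5)*(l - 4)*(l + 2)*(l + 4)*(l - 5)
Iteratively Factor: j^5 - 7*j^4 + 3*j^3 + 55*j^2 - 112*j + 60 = (j + 3)*(j^4 - 10*j^3 + 33*j^2 - 44*j + 20) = (j - 2)*(j + 3)*(j^3 - 8*j^2 + 17*j - 10) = (j - 2)*(j - 1)*(j + 3)*(j^2 - 7*j + 10) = (j - 5)*(j - 2)*(j - 1)*(j + 3)*(j - 2)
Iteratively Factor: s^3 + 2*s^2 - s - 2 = (s + 2)*(s^2 - 1) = (s + 1)*(s + 2)*(s - 1)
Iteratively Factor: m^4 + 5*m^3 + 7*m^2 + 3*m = (m + 1)*(m^3 + 4*m^2 + 3*m) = m*(m + 1)*(m^2 + 4*m + 3) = m*(m + 1)*(m + 3)*(m + 1)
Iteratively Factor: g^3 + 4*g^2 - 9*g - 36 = (g + 3)*(g^2 + g - 12) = (g + 3)*(g + 4)*(g - 3)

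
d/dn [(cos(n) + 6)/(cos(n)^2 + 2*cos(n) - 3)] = (cos(n)^2 + 12*cos(n) + 15)*sin(n)/(cos(n)^2 + 2*cos(n) - 3)^2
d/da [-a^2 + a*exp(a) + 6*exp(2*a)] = a*exp(a) - 2*a + 12*exp(2*a) + exp(a)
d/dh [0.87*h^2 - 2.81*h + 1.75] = 1.74*h - 2.81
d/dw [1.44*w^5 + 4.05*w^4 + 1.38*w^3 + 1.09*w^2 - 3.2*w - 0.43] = 7.2*w^4 + 16.2*w^3 + 4.14*w^2 + 2.18*w - 3.2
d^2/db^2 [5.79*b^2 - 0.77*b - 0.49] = 11.5800000000000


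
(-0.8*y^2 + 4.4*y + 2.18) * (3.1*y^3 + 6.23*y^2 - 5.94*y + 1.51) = -2.48*y^5 + 8.656*y^4 + 38.922*y^3 - 13.7626*y^2 - 6.3052*y + 3.2918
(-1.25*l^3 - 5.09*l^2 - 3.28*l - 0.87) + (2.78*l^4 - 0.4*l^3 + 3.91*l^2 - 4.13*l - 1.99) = 2.78*l^4 - 1.65*l^3 - 1.18*l^2 - 7.41*l - 2.86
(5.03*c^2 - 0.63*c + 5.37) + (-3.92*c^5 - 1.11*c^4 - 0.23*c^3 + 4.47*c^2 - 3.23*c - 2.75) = -3.92*c^5 - 1.11*c^4 - 0.23*c^3 + 9.5*c^2 - 3.86*c + 2.62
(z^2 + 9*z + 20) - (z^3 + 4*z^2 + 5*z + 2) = -z^3 - 3*z^2 + 4*z + 18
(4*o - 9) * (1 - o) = -4*o^2 + 13*o - 9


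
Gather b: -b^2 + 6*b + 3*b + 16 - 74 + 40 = -b^2 + 9*b - 18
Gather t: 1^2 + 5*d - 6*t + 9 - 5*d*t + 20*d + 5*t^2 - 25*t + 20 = 25*d + 5*t^2 + t*(-5*d - 31) + 30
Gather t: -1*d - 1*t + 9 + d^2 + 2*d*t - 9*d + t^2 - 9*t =d^2 - 10*d + t^2 + t*(2*d - 10) + 9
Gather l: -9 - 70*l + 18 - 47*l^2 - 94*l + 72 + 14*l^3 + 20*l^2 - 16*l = 14*l^3 - 27*l^2 - 180*l + 81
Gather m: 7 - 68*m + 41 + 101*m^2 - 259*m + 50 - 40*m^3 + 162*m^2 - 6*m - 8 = -40*m^3 + 263*m^2 - 333*m + 90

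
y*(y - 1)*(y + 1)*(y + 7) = y^4 + 7*y^3 - y^2 - 7*y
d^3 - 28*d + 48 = (d - 4)*(d - 2)*(d + 6)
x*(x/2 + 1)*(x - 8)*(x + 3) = x^4/2 - 3*x^3/2 - 17*x^2 - 24*x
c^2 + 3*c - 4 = (c - 1)*(c + 4)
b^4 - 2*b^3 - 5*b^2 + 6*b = b*(b - 3)*(b - 1)*(b + 2)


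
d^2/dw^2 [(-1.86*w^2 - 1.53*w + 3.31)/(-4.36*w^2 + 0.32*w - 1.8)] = (63.35952*w^3 - 465.114336*w^2 - 44.335968*w + 65.091232)/(82.881856*w^6 - 18.249216*w^5 + 103.991232*w^4 - 15.100928*w^3 + 42.93216*w^2 - 3.1104*w + 5.832)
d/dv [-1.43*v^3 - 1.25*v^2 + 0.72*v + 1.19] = -4.29*v^2 - 2.5*v + 0.72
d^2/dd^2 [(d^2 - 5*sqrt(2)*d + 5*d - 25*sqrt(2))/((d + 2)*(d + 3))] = 2*(-5*sqrt(2)*d^3 - 75*sqrt(2)*d^2 - 18*d^2 - 285*sqrt(2)*d - 90*d - 325*sqrt(2) - 114)/(d^6 + 15*d^5 + 93*d^4 + 305*d^3 + 558*d^2 + 540*d + 216)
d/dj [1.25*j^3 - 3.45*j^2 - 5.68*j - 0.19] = 3.75*j^2 - 6.9*j - 5.68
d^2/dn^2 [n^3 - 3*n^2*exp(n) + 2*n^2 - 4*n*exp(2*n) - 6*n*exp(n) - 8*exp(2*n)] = -3*n^2*exp(n) - 16*n*exp(2*n) - 18*n*exp(n) + 6*n - 48*exp(2*n) - 18*exp(n) + 4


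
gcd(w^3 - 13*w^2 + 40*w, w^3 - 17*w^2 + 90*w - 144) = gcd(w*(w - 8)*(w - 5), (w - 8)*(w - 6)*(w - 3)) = w - 8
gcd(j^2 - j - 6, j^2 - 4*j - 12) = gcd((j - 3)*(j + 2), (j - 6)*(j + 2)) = j + 2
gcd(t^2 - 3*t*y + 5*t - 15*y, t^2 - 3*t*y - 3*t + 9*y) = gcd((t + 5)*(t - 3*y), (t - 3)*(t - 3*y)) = -t + 3*y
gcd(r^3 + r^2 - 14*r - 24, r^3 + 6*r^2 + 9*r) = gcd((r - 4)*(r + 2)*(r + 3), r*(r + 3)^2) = r + 3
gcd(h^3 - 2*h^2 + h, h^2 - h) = h^2 - h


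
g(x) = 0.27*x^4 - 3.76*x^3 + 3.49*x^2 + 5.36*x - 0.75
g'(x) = 1.08*x^3 - 11.28*x^2 + 6.98*x + 5.36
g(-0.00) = -0.75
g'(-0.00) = 5.36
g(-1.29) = 6.96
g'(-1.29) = -24.73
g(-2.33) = 61.23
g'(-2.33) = -85.80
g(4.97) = -184.76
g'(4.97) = -105.99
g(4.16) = -107.88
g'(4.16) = -83.06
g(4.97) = -184.76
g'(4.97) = -105.99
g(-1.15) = 3.89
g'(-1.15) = -19.23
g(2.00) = -1.83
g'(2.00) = -17.16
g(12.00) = -332.43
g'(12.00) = 331.04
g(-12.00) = 12533.49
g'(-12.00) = -3568.96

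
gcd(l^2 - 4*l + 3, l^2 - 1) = l - 1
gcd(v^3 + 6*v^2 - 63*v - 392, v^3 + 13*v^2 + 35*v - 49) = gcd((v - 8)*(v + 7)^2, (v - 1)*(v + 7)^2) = v^2 + 14*v + 49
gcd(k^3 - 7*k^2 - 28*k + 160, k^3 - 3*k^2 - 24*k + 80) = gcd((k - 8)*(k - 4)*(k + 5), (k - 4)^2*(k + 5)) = k^2 + k - 20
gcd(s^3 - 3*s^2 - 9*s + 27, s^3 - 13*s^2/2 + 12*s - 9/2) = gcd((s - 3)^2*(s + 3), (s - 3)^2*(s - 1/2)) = s^2 - 6*s + 9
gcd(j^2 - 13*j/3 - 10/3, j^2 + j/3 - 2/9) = j + 2/3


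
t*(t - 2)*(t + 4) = t^3 + 2*t^2 - 8*t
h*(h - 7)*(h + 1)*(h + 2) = h^4 - 4*h^3 - 19*h^2 - 14*h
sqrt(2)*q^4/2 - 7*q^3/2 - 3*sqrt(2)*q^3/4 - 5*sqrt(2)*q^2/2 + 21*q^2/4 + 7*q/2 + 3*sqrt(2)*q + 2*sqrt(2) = (q - 2)*(q + 1/2)*(q - 4*sqrt(2))*(sqrt(2)*q/2 + 1/2)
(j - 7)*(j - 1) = j^2 - 8*j + 7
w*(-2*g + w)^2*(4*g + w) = 16*g^3*w - 12*g^2*w^2 + w^4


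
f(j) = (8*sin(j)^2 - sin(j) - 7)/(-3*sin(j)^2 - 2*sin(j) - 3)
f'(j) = (6*sin(j)*cos(j) + 2*cos(j))*(8*sin(j)^2 - sin(j) - 7)/(-3*sin(j)^2 - 2*sin(j) - 3)^2 + (16*sin(j)*cos(j) - cos(j))/(-3*sin(j)^2 - 2*sin(j) - 3) = (-90*sin(j) + 19*cos(j)^2 - 30)*cos(j)/(3*sin(j)^2 + 2*sin(j) + 3)^2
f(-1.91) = -0.28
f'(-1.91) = -1.33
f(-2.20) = 0.29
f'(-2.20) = -2.60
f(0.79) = 0.62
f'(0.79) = -1.69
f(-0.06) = 2.39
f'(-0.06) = -0.68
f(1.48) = 0.01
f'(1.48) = -0.17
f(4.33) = -0.22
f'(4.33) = -1.51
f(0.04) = 2.28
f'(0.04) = -1.54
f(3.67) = 1.62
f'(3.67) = -3.36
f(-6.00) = 1.75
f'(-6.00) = -2.51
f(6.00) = 2.28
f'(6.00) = 1.70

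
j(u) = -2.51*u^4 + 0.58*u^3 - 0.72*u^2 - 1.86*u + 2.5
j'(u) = -10.04*u^3 + 1.74*u^2 - 1.44*u - 1.86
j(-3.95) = -648.16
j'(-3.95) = 649.74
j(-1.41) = -7.86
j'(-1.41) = 31.77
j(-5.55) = -2489.98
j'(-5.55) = 1776.11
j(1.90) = -32.37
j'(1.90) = -67.18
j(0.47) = 1.40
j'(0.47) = -3.19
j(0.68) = 0.55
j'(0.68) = -5.19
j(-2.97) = -208.82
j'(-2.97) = 280.79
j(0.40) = 1.61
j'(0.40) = -2.80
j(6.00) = -3162.26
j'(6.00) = -2116.50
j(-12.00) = -53128.46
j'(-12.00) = 17615.10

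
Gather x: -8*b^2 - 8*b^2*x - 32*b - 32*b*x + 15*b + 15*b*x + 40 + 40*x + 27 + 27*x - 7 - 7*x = -8*b^2 - 17*b + x*(-8*b^2 - 17*b + 60) + 60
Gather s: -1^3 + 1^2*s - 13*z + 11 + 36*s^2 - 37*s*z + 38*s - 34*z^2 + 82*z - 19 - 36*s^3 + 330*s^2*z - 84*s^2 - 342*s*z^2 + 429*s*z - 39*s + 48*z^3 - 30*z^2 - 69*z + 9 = -36*s^3 + s^2*(330*z - 48) + s*(-342*z^2 + 392*z) + 48*z^3 - 64*z^2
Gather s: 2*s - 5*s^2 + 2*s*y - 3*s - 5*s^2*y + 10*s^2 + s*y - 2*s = s^2*(5 - 5*y) + s*(3*y - 3)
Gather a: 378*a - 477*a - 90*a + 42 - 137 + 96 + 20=21 - 189*a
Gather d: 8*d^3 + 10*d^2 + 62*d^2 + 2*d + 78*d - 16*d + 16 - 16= 8*d^3 + 72*d^2 + 64*d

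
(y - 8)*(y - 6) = y^2 - 14*y + 48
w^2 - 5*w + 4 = (w - 4)*(w - 1)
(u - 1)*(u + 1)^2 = u^3 + u^2 - u - 1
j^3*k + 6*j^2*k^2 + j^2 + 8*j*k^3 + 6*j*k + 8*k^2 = (j + 2*k)*(j + 4*k)*(j*k + 1)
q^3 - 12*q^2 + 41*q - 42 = (q - 7)*(q - 3)*(q - 2)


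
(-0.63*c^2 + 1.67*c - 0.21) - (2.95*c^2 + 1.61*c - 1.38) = -3.58*c^2 + 0.0599999999999998*c + 1.17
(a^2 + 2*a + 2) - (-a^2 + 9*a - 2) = 2*a^2 - 7*a + 4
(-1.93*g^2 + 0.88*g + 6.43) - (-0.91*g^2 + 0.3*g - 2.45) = -1.02*g^2 + 0.58*g + 8.88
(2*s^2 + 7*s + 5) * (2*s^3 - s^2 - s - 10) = 4*s^5 + 12*s^4 + s^3 - 32*s^2 - 75*s - 50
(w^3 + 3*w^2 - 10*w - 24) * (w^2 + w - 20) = w^5 + 4*w^4 - 27*w^3 - 94*w^2 + 176*w + 480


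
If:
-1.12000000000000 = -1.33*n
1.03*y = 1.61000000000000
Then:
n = 0.84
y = 1.56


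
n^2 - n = n*(n - 1)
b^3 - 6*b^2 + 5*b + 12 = (b - 4)*(b - 3)*(b + 1)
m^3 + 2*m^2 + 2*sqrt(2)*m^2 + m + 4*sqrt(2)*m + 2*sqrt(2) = (m + 1)^2*(m + 2*sqrt(2))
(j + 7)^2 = j^2 + 14*j + 49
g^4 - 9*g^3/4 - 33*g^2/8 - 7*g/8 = g*(g - 7/2)*(g + 1/4)*(g + 1)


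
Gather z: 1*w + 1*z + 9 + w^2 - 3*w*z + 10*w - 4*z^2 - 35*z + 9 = w^2 + 11*w - 4*z^2 + z*(-3*w - 34) + 18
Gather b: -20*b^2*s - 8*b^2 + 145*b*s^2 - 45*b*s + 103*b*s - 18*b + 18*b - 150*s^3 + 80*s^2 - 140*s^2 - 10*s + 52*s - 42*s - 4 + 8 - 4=b^2*(-20*s - 8) + b*(145*s^2 + 58*s) - 150*s^3 - 60*s^2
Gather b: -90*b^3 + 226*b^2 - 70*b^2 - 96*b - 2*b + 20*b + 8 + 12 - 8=-90*b^3 + 156*b^2 - 78*b + 12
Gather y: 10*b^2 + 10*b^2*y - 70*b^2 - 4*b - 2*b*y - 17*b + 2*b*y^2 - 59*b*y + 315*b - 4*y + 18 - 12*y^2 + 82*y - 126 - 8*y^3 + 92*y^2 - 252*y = -60*b^2 + 294*b - 8*y^3 + y^2*(2*b + 80) + y*(10*b^2 - 61*b - 174) - 108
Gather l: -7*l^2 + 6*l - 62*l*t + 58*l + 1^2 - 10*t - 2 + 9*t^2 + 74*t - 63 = -7*l^2 + l*(64 - 62*t) + 9*t^2 + 64*t - 64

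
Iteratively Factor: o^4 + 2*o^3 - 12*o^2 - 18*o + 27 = (o - 3)*(o^3 + 5*o^2 + 3*o - 9) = (o - 3)*(o - 1)*(o^2 + 6*o + 9) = (o - 3)*(o - 1)*(o + 3)*(o + 3)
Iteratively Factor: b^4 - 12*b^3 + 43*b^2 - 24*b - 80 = (b - 4)*(b^3 - 8*b^2 + 11*b + 20) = (b - 4)^2*(b^2 - 4*b - 5) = (b - 4)^2*(b + 1)*(b - 5)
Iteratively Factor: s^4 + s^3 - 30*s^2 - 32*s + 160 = (s - 2)*(s^3 + 3*s^2 - 24*s - 80) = (s - 5)*(s - 2)*(s^2 + 8*s + 16) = (s - 5)*(s - 2)*(s + 4)*(s + 4)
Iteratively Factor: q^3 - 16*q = (q - 4)*(q^2 + 4*q) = q*(q - 4)*(q + 4)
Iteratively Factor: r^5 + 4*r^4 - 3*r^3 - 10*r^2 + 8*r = (r - 1)*(r^4 + 5*r^3 + 2*r^2 - 8*r) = (r - 1)*(r + 2)*(r^3 + 3*r^2 - 4*r) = (r - 1)*(r + 2)*(r + 4)*(r^2 - r) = (r - 1)^2*(r + 2)*(r + 4)*(r)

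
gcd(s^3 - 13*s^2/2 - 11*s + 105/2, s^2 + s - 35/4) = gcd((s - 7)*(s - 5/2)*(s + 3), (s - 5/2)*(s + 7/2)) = s - 5/2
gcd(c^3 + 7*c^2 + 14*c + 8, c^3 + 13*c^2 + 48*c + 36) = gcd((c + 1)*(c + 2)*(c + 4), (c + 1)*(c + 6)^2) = c + 1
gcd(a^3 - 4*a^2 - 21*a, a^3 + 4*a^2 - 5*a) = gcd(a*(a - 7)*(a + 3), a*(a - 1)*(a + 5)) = a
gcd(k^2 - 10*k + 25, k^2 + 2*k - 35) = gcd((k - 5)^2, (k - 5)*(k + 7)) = k - 5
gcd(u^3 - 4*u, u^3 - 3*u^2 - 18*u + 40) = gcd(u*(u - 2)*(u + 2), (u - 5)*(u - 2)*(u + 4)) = u - 2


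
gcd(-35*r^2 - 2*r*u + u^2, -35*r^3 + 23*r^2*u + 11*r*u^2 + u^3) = 5*r + u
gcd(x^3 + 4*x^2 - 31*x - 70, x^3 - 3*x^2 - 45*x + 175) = x^2 + 2*x - 35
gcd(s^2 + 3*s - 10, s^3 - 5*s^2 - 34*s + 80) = s^2 + 3*s - 10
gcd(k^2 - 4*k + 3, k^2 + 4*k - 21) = k - 3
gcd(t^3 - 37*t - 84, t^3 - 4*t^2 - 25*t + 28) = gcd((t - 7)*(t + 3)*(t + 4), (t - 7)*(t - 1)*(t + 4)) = t^2 - 3*t - 28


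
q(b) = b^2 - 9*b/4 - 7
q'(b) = 2*b - 9/4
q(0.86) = -8.20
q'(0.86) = -0.53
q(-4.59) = 24.40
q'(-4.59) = -11.43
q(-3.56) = 13.68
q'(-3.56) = -9.37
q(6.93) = 25.43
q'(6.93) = 11.61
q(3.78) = -1.22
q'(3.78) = 5.31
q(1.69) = -7.95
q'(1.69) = 1.13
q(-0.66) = -5.08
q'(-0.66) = -3.57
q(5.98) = 15.31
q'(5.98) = 9.71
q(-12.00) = 164.00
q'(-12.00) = -26.25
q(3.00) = -4.75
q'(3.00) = 3.75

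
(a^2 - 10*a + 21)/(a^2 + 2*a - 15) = (a - 7)/(a + 5)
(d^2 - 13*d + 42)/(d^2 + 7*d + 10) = (d^2 - 13*d + 42)/(d^2 + 7*d + 10)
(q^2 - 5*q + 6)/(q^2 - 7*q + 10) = (q - 3)/(q - 5)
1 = 1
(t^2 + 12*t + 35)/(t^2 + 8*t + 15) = (t + 7)/(t + 3)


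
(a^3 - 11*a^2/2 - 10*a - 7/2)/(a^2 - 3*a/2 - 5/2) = (2*a^2 - 13*a - 7)/(2*a - 5)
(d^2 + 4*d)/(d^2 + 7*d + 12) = d/(d + 3)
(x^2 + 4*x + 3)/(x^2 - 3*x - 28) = (x^2 + 4*x + 3)/(x^2 - 3*x - 28)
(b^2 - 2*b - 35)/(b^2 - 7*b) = (b + 5)/b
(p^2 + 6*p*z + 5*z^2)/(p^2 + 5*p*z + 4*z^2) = (p + 5*z)/(p + 4*z)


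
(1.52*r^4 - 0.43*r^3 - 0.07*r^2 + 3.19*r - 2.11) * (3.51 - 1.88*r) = -2.8576*r^5 + 6.1436*r^4 - 1.3777*r^3 - 6.2429*r^2 + 15.1637*r - 7.4061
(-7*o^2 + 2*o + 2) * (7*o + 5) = -49*o^3 - 21*o^2 + 24*o + 10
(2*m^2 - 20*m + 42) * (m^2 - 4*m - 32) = 2*m^4 - 28*m^3 + 58*m^2 + 472*m - 1344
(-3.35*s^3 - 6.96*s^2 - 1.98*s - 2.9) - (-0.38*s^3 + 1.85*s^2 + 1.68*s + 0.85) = -2.97*s^3 - 8.81*s^2 - 3.66*s - 3.75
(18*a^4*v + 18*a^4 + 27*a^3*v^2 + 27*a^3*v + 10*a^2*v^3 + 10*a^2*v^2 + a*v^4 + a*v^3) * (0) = 0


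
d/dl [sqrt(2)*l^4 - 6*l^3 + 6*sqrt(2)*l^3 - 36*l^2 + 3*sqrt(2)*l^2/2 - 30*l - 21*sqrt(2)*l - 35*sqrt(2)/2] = 4*sqrt(2)*l^3 - 18*l^2 + 18*sqrt(2)*l^2 - 72*l + 3*sqrt(2)*l - 30 - 21*sqrt(2)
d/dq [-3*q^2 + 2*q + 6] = 2 - 6*q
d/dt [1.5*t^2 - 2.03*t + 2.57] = 3.0*t - 2.03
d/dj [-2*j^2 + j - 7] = 1 - 4*j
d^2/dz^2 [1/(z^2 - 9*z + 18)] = 2*(-z^2 + 9*z + (2*z - 9)^2 - 18)/(z^2 - 9*z + 18)^3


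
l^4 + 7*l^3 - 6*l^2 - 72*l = l*(l - 3)*(l + 4)*(l + 6)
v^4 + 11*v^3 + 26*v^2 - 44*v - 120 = (v - 2)*(v + 2)*(v + 5)*(v + 6)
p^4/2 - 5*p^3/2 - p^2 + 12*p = p*(p/2 + 1)*(p - 4)*(p - 3)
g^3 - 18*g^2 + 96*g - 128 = (g - 8)^2*(g - 2)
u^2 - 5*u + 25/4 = (u - 5/2)^2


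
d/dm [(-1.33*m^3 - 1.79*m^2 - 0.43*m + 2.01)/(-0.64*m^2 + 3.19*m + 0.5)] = (0.8512*m^4 - 8.4854*m^3 - 7.9803*m^2 + 0.7828*m - 6.6269)/(0.4096*m^4 - 4.0832*m^3 + 9.5361*m^2 + 3.19*m + 0.25)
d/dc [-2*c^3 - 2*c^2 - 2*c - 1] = -6*c^2 - 4*c - 2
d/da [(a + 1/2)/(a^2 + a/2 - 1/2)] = (4*a^2 + 2*a - (2*a + 1)*(4*a + 1) - 2)/(2*a^2 + a - 1)^2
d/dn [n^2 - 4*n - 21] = 2*n - 4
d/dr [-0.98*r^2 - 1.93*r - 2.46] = -1.96*r - 1.93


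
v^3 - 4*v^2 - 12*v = v*(v - 6)*(v + 2)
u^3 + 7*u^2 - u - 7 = (u - 1)*(u + 1)*(u + 7)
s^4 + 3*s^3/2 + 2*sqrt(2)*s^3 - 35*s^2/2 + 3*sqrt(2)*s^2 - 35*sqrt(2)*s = s*(s - 7/2)*(s + 5)*(s + 2*sqrt(2))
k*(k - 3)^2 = k^3 - 6*k^2 + 9*k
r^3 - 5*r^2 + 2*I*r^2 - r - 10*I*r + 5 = (r - 5)*(r + I)^2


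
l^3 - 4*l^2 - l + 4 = (l - 4)*(l - 1)*(l + 1)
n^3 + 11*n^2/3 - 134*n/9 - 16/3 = (n - 8/3)*(n + 1/3)*(n + 6)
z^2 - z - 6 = (z - 3)*(z + 2)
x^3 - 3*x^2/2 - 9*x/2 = x*(x - 3)*(x + 3/2)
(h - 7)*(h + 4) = h^2 - 3*h - 28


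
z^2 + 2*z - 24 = (z - 4)*(z + 6)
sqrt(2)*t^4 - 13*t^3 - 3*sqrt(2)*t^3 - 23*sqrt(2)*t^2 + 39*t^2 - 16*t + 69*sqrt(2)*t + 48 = (t - 3)*(t - 8*sqrt(2))*(t + sqrt(2))*(sqrt(2)*t + 1)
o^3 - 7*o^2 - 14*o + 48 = (o - 8)*(o - 2)*(o + 3)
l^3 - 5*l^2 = l^2*(l - 5)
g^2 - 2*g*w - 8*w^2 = (g - 4*w)*(g + 2*w)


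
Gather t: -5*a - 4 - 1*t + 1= -5*a - t - 3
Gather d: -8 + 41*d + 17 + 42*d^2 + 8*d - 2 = 42*d^2 + 49*d + 7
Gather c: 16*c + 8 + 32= 16*c + 40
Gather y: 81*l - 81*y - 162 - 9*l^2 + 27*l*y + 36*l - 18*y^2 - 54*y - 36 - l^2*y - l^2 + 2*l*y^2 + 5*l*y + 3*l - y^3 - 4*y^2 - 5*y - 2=-10*l^2 + 120*l - y^3 + y^2*(2*l - 22) + y*(-l^2 + 32*l - 140) - 200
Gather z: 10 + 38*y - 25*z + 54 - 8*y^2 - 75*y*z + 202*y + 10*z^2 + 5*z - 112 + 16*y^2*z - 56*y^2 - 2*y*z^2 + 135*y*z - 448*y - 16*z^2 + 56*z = -64*y^2 - 208*y + z^2*(-2*y - 6) + z*(16*y^2 + 60*y + 36) - 48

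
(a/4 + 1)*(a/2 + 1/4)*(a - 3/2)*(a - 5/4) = a^4/8 + 7*a^3/32 - 17*a^2/16 + 47*a/128 + 15/32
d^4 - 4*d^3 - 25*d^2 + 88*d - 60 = (d - 6)*(d - 2)*(d - 1)*(d + 5)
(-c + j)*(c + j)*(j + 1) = -c^2*j - c^2 + j^3 + j^2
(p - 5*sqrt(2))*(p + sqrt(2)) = p^2 - 4*sqrt(2)*p - 10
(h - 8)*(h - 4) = h^2 - 12*h + 32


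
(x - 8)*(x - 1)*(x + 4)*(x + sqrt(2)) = x^4 - 5*x^3 + sqrt(2)*x^3 - 28*x^2 - 5*sqrt(2)*x^2 - 28*sqrt(2)*x + 32*x + 32*sqrt(2)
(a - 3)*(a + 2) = a^2 - a - 6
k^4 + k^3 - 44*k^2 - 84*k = k*(k - 7)*(k + 2)*(k + 6)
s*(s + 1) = s^2 + s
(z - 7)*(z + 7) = z^2 - 49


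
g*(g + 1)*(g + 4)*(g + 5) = g^4 + 10*g^3 + 29*g^2 + 20*g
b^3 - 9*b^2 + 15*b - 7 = (b - 7)*(b - 1)^2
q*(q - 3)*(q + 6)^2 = q^4 + 9*q^3 - 108*q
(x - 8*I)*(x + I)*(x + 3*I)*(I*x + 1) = I*x^4 + 5*x^3 + 25*I*x^2 + 5*x + 24*I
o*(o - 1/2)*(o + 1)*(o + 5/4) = o^4 + 7*o^3/4 + o^2/8 - 5*o/8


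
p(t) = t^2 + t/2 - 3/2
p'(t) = 2*t + 1/2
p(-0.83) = -1.23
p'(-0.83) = -1.16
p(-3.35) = 8.05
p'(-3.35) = -6.20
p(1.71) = 2.28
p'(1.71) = 3.92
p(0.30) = -1.26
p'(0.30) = 1.10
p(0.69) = -0.68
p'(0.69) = 1.88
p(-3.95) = 12.13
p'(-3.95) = -7.40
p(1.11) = 0.29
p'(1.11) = 2.72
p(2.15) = 4.20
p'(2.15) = 4.80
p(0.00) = -1.50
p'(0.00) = 0.50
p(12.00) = 148.50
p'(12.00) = 24.50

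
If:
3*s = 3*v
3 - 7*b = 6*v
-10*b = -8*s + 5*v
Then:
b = 1/9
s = 10/27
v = 10/27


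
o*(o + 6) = o^2 + 6*o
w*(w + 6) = w^2 + 6*w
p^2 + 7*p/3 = p*(p + 7/3)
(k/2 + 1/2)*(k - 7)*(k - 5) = k^3/2 - 11*k^2/2 + 23*k/2 + 35/2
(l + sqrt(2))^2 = l^2 + 2*sqrt(2)*l + 2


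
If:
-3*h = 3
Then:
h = -1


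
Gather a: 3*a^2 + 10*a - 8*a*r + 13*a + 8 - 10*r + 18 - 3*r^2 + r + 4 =3*a^2 + a*(23 - 8*r) - 3*r^2 - 9*r + 30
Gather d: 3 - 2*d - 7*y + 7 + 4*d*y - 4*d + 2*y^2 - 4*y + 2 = d*(4*y - 6) + 2*y^2 - 11*y + 12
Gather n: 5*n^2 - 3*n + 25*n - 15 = 5*n^2 + 22*n - 15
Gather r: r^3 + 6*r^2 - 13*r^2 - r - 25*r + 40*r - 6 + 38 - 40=r^3 - 7*r^2 + 14*r - 8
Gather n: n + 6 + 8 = n + 14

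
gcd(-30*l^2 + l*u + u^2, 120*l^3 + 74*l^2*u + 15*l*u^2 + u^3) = 6*l + u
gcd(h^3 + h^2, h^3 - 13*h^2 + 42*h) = h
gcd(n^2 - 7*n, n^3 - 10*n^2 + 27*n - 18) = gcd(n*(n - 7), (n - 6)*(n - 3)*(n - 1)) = 1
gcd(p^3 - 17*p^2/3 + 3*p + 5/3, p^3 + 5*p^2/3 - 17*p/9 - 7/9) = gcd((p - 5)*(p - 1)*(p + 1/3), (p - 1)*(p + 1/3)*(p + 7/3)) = p^2 - 2*p/3 - 1/3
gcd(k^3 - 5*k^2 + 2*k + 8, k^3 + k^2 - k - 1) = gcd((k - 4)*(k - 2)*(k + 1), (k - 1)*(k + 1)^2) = k + 1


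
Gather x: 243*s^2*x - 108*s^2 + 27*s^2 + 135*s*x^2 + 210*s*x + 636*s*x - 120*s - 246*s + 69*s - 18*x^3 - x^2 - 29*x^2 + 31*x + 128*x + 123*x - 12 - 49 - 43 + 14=-81*s^2 - 297*s - 18*x^3 + x^2*(135*s - 30) + x*(243*s^2 + 846*s + 282) - 90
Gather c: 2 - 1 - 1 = 0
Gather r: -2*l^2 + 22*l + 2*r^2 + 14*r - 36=-2*l^2 + 22*l + 2*r^2 + 14*r - 36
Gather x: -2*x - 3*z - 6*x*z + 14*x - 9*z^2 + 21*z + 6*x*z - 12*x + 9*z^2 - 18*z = 0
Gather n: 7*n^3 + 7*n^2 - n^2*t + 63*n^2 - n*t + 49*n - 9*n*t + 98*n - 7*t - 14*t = 7*n^3 + n^2*(70 - t) + n*(147 - 10*t) - 21*t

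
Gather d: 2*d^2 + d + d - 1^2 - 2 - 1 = 2*d^2 + 2*d - 4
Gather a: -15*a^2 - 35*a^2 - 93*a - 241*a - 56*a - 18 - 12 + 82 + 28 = -50*a^2 - 390*a + 80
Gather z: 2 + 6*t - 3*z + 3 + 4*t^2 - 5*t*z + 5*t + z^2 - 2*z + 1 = 4*t^2 + 11*t + z^2 + z*(-5*t - 5) + 6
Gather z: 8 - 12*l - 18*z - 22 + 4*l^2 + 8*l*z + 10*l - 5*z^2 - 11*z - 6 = 4*l^2 - 2*l - 5*z^2 + z*(8*l - 29) - 20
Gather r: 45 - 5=40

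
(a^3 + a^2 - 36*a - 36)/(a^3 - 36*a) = (a + 1)/a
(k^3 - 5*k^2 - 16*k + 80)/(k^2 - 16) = k - 5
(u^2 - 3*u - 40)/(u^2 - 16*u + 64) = (u + 5)/(u - 8)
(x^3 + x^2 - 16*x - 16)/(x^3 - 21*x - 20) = (x - 4)/(x - 5)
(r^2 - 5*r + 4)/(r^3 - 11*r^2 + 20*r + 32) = (r - 1)/(r^2 - 7*r - 8)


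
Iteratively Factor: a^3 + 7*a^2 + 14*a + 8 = (a + 4)*(a^2 + 3*a + 2) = (a + 2)*(a + 4)*(a + 1)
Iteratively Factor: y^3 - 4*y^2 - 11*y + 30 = (y - 5)*(y^2 + y - 6) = (y - 5)*(y - 2)*(y + 3)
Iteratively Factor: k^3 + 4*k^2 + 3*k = (k + 1)*(k^2 + 3*k) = (k + 1)*(k + 3)*(k)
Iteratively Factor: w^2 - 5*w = (w)*(w - 5)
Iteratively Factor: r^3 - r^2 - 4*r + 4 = (r - 2)*(r^2 + r - 2) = (r - 2)*(r + 2)*(r - 1)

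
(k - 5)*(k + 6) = k^2 + k - 30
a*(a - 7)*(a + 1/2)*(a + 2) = a^4 - 9*a^3/2 - 33*a^2/2 - 7*a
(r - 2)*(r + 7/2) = r^2 + 3*r/2 - 7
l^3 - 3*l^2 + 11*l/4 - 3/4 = (l - 3/2)*(l - 1)*(l - 1/2)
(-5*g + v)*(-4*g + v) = 20*g^2 - 9*g*v + v^2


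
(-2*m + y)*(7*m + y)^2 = -98*m^3 + 21*m^2*y + 12*m*y^2 + y^3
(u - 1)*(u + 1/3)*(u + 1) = u^3 + u^2/3 - u - 1/3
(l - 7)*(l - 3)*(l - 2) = l^3 - 12*l^2 + 41*l - 42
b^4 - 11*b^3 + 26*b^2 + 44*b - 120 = (b - 6)*(b - 5)*(b - 2)*(b + 2)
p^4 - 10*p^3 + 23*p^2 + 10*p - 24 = (p - 6)*(p - 4)*(p - 1)*(p + 1)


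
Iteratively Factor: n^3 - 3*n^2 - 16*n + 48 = (n + 4)*(n^2 - 7*n + 12) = (n - 3)*(n + 4)*(n - 4)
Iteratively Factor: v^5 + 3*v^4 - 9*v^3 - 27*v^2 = (v - 3)*(v^4 + 6*v^3 + 9*v^2) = (v - 3)*(v + 3)*(v^3 + 3*v^2) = v*(v - 3)*(v + 3)*(v^2 + 3*v) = v^2*(v - 3)*(v + 3)*(v + 3)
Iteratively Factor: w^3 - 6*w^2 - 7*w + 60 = (w + 3)*(w^2 - 9*w + 20) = (w - 5)*(w + 3)*(w - 4)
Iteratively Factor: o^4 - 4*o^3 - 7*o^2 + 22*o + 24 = (o - 4)*(o^3 - 7*o - 6) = (o - 4)*(o - 3)*(o^2 + 3*o + 2) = (o - 4)*(o - 3)*(o + 1)*(o + 2)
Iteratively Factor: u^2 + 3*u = (u + 3)*(u)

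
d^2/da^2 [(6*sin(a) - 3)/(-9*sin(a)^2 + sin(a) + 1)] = 9*(486*sin(a)^5 - 102*sin(a)^4 + 149*sin(a)^2 - 1481*sin(a)/4 + 603*sin(3*a)/4 - 27*sin(5*a) + 8)/(9*sin(a)^2 - sin(a) - 1)^3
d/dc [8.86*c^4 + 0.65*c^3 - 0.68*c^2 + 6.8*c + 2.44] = 35.44*c^3 + 1.95*c^2 - 1.36*c + 6.8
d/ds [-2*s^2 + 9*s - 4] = 9 - 4*s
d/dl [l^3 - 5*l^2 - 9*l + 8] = 3*l^2 - 10*l - 9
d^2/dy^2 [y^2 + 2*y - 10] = 2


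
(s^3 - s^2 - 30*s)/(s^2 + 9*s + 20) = s*(s - 6)/(s + 4)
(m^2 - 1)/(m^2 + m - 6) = (m^2 - 1)/(m^2 + m - 6)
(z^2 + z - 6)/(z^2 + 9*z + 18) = (z - 2)/(z + 6)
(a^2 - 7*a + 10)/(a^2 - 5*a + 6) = (a - 5)/(a - 3)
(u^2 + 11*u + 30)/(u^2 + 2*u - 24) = (u + 5)/(u - 4)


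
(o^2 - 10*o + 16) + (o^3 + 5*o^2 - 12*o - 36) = o^3 + 6*o^2 - 22*o - 20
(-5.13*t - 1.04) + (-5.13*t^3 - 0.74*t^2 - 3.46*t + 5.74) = -5.13*t^3 - 0.74*t^2 - 8.59*t + 4.7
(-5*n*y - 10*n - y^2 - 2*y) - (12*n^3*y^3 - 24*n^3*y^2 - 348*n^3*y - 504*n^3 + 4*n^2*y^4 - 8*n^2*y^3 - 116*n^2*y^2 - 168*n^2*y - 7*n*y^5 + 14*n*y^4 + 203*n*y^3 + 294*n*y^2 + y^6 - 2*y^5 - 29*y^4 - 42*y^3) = -12*n^3*y^3 + 24*n^3*y^2 + 348*n^3*y + 504*n^3 - 4*n^2*y^4 + 8*n^2*y^3 + 116*n^2*y^2 + 168*n^2*y + 7*n*y^5 - 14*n*y^4 - 203*n*y^3 - 294*n*y^2 - 5*n*y - 10*n - y^6 + 2*y^5 + 29*y^4 + 42*y^3 - y^2 - 2*y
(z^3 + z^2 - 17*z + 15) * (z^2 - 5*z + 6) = z^5 - 4*z^4 - 16*z^3 + 106*z^2 - 177*z + 90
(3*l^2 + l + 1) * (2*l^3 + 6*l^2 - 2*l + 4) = 6*l^5 + 20*l^4 + 2*l^3 + 16*l^2 + 2*l + 4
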